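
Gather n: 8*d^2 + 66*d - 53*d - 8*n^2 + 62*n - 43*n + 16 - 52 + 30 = 8*d^2 + 13*d - 8*n^2 + 19*n - 6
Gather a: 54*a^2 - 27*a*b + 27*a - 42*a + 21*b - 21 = 54*a^2 + a*(-27*b - 15) + 21*b - 21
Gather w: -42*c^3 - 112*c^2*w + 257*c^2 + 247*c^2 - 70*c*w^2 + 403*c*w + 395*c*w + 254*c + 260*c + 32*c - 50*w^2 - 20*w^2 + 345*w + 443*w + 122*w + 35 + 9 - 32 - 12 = -42*c^3 + 504*c^2 + 546*c + w^2*(-70*c - 70) + w*(-112*c^2 + 798*c + 910)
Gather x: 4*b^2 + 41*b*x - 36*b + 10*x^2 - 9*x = 4*b^2 - 36*b + 10*x^2 + x*(41*b - 9)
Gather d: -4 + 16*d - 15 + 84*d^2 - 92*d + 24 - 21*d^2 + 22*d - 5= 63*d^2 - 54*d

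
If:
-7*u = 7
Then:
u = -1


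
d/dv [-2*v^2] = -4*v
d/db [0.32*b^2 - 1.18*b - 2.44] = 0.64*b - 1.18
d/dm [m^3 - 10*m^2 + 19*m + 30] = 3*m^2 - 20*m + 19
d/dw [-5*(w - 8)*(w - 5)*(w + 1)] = -15*w^2 + 120*w - 135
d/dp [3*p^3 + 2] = 9*p^2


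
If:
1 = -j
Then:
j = -1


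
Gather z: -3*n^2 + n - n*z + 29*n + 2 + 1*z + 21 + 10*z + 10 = -3*n^2 + 30*n + z*(11 - n) + 33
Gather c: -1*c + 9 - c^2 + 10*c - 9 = -c^2 + 9*c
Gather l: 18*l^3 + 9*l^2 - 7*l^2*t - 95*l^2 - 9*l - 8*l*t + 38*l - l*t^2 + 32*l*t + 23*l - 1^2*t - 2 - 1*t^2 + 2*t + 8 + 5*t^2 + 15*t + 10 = 18*l^3 + l^2*(-7*t - 86) + l*(-t^2 + 24*t + 52) + 4*t^2 + 16*t + 16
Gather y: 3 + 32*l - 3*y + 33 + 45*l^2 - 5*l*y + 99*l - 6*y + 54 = 45*l^2 + 131*l + y*(-5*l - 9) + 90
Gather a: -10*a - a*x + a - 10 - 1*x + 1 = a*(-x - 9) - x - 9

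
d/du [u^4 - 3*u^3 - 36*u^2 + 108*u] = 4*u^3 - 9*u^2 - 72*u + 108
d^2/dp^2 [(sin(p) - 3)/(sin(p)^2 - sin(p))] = (-sin(p) + 10 + 3/sin(p) - 12/sin(p)^2 + 6/sin(p)^3)/(sin(p) - 1)^2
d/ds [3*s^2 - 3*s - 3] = 6*s - 3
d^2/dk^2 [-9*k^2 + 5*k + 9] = -18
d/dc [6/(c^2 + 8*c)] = 12*(-c - 4)/(c^2*(c + 8)^2)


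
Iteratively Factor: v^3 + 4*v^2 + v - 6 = (v + 3)*(v^2 + v - 2) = (v - 1)*(v + 3)*(v + 2)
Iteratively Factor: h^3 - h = (h + 1)*(h^2 - h) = (h - 1)*(h + 1)*(h)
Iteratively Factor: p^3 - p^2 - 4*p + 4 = (p + 2)*(p^2 - 3*p + 2) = (p - 1)*(p + 2)*(p - 2)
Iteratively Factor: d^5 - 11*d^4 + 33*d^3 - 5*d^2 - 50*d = (d)*(d^4 - 11*d^3 + 33*d^2 - 5*d - 50) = d*(d - 2)*(d^3 - 9*d^2 + 15*d + 25) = d*(d - 5)*(d - 2)*(d^2 - 4*d - 5) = d*(d - 5)*(d - 2)*(d + 1)*(d - 5)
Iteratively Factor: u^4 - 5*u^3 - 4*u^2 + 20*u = (u)*(u^3 - 5*u^2 - 4*u + 20) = u*(u - 2)*(u^2 - 3*u - 10) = u*(u - 2)*(u + 2)*(u - 5)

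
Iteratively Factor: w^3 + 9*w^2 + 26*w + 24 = (w + 4)*(w^2 + 5*w + 6) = (w + 2)*(w + 4)*(w + 3)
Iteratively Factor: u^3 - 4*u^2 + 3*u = (u)*(u^2 - 4*u + 3) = u*(u - 1)*(u - 3)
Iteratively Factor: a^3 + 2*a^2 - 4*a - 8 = (a + 2)*(a^2 - 4) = (a - 2)*(a + 2)*(a + 2)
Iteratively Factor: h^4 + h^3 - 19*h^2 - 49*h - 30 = (h + 1)*(h^3 - 19*h - 30) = (h + 1)*(h + 3)*(h^2 - 3*h - 10) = (h - 5)*(h + 1)*(h + 3)*(h + 2)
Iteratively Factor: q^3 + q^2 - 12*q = (q + 4)*(q^2 - 3*q) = (q - 3)*(q + 4)*(q)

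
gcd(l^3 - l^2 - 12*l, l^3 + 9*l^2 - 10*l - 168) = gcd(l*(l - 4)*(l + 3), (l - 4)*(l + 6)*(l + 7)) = l - 4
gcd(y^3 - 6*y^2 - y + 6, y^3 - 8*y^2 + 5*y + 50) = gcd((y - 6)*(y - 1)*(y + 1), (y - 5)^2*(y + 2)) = 1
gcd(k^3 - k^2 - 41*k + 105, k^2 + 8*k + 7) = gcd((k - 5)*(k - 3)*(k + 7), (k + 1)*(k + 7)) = k + 7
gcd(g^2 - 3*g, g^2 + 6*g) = g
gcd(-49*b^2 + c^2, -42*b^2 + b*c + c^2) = 7*b + c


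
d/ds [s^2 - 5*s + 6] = 2*s - 5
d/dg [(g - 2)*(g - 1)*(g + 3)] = 3*g^2 - 7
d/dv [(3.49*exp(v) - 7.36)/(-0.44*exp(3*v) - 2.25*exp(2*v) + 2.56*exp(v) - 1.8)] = (3.0712*exp(3*v) - 1.8627*exp(2*v) - 33.12*exp(v) + 12.5596)*exp(v)/(0.1936*exp(6*v) + 1.98*exp(5*v) + 2.8097*exp(4*v) - 9.936*exp(3*v) + 14.6536*exp(2*v) - 9.216*exp(v) + 3.24)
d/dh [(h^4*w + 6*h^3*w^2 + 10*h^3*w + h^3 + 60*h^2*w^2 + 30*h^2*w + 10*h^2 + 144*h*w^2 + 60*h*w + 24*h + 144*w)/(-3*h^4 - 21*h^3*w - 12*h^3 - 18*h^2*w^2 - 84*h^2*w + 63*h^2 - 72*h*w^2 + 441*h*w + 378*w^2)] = (-h^4*w^2 + 6*h^4*w + h^4 - 8*h^3*w^2 + 90*h^3*w + 20*h^3 + 47*h^2*w^2 + 312*h^2*w + 133*h^2 + 420*h*w^2 + 90*h*w + 192*h + 504*w^2 + 306*w - 504)/(3*(h^6 + 2*h^5*w + 8*h^5 + h^4*w^2 + 16*h^4*w - 26*h^4 + 8*h^3*w^2 - 52*h^3*w - 168*h^3 - 26*h^2*w^2 - 336*h^2*w + 441*h^2 - 168*h*w^2 + 882*h*w + 441*w^2))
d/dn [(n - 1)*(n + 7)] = 2*n + 6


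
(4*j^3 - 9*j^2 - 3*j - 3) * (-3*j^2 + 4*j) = -12*j^5 + 43*j^4 - 27*j^3 - 3*j^2 - 12*j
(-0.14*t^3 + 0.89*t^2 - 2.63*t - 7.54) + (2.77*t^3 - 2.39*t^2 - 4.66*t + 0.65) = 2.63*t^3 - 1.5*t^2 - 7.29*t - 6.89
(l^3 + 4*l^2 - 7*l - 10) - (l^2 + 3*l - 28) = l^3 + 3*l^2 - 10*l + 18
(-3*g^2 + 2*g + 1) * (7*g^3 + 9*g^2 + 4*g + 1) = -21*g^5 - 13*g^4 + 13*g^3 + 14*g^2 + 6*g + 1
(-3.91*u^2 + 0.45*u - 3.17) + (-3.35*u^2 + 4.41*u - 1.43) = -7.26*u^2 + 4.86*u - 4.6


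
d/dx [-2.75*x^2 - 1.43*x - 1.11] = -5.5*x - 1.43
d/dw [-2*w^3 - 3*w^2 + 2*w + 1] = -6*w^2 - 6*w + 2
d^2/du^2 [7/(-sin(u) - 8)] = 7*(sin(u)^2 - 8*sin(u) - 2)/(sin(u) + 8)^3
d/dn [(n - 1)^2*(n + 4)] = (n - 1)*(3*n + 7)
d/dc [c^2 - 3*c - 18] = 2*c - 3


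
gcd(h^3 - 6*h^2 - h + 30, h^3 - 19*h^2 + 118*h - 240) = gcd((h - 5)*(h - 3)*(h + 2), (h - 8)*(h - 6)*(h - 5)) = h - 5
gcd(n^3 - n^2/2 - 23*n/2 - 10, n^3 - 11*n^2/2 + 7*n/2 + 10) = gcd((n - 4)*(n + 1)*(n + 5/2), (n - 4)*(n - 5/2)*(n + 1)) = n^2 - 3*n - 4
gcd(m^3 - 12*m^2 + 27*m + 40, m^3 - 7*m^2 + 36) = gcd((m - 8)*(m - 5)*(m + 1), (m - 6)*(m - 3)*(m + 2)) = 1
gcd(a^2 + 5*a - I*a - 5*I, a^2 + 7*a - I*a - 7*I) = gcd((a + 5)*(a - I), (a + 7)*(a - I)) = a - I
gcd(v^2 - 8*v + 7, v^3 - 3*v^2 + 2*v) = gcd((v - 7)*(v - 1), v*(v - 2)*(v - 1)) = v - 1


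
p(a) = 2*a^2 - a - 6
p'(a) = 4*a - 1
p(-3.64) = 24.14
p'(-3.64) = -15.56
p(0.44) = -6.05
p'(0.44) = 0.76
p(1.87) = -0.88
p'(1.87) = 6.48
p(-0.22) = -5.68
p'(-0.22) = -1.88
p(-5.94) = 70.51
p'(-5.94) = -24.76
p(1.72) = -1.80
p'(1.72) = 5.88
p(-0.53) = -4.91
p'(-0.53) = -3.12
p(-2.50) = 9.00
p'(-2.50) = -11.00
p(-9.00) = 165.00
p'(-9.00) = -37.00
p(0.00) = -6.00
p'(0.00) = -1.00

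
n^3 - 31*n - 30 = (n - 6)*(n + 1)*(n + 5)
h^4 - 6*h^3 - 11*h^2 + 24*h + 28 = (h - 7)*(h - 2)*(h + 1)*(h + 2)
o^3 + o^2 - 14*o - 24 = (o - 4)*(o + 2)*(o + 3)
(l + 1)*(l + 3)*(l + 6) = l^3 + 10*l^2 + 27*l + 18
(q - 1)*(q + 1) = q^2 - 1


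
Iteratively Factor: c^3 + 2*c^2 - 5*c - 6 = (c + 3)*(c^2 - c - 2) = (c + 1)*(c + 3)*(c - 2)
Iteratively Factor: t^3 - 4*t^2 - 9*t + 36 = (t - 4)*(t^2 - 9) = (t - 4)*(t + 3)*(t - 3)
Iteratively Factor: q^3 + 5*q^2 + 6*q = (q + 3)*(q^2 + 2*q) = (q + 2)*(q + 3)*(q)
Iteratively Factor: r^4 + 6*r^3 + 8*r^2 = (r)*(r^3 + 6*r^2 + 8*r) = r*(r + 2)*(r^2 + 4*r) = r^2*(r + 2)*(r + 4)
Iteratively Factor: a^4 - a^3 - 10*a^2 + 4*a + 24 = (a + 2)*(a^3 - 3*a^2 - 4*a + 12) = (a - 2)*(a + 2)*(a^2 - a - 6) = (a - 2)*(a + 2)^2*(a - 3)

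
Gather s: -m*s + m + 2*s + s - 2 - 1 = m + s*(3 - m) - 3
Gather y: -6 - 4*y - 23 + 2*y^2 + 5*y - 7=2*y^2 + y - 36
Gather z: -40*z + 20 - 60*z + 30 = 50 - 100*z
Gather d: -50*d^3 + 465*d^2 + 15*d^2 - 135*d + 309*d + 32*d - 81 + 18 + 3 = -50*d^3 + 480*d^2 + 206*d - 60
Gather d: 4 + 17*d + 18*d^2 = 18*d^2 + 17*d + 4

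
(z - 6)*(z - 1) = z^2 - 7*z + 6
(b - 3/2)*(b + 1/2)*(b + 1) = b^3 - 7*b/4 - 3/4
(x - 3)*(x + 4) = x^2 + x - 12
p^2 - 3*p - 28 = (p - 7)*(p + 4)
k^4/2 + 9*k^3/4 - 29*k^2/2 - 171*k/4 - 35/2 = (k/2 + 1)*(k - 5)*(k + 1/2)*(k + 7)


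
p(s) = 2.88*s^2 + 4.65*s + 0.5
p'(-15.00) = -81.75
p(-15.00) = 578.75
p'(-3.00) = -12.63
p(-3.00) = 12.47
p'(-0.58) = 1.31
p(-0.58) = -1.23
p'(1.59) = 13.81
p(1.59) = 15.17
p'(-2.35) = -8.89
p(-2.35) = 5.48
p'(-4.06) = -18.74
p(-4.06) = 29.09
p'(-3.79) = -17.18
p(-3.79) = 24.25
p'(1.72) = 14.56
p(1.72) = 17.02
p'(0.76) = 9.03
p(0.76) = 5.70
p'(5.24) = 34.83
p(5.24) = 103.94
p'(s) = 5.76*s + 4.65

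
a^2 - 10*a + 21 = (a - 7)*(a - 3)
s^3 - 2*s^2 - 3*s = s*(s - 3)*(s + 1)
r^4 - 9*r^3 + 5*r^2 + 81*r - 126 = (r - 7)*(r - 3)*(r - 2)*(r + 3)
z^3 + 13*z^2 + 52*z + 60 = (z + 2)*(z + 5)*(z + 6)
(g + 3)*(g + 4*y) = g^2 + 4*g*y + 3*g + 12*y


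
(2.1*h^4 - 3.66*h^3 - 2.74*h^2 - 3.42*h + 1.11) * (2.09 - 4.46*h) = -9.366*h^5 + 20.7126*h^4 + 4.571*h^3 + 9.5266*h^2 - 12.0984*h + 2.3199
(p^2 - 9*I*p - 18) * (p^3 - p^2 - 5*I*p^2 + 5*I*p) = p^5 - p^4 - 14*I*p^4 - 63*p^3 + 14*I*p^3 + 63*p^2 + 90*I*p^2 - 90*I*p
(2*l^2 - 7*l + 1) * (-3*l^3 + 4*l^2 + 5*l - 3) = -6*l^5 + 29*l^4 - 21*l^3 - 37*l^2 + 26*l - 3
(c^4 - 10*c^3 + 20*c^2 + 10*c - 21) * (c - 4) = c^5 - 14*c^4 + 60*c^3 - 70*c^2 - 61*c + 84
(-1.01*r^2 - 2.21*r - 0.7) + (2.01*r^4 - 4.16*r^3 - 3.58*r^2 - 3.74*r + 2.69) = 2.01*r^4 - 4.16*r^3 - 4.59*r^2 - 5.95*r + 1.99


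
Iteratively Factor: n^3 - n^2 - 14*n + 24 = (n + 4)*(n^2 - 5*n + 6) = (n - 2)*(n + 4)*(n - 3)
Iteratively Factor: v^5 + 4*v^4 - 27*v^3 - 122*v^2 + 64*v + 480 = (v + 4)*(v^4 - 27*v^2 - 14*v + 120) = (v + 4)^2*(v^3 - 4*v^2 - 11*v + 30) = (v + 3)*(v + 4)^2*(v^2 - 7*v + 10) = (v - 5)*(v + 3)*(v + 4)^2*(v - 2)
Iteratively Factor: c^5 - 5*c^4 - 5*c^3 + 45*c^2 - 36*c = (c - 4)*(c^4 - c^3 - 9*c^2 + 9*c) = (c - 4)*(c + 3)*(c^3 - 4*c^2 + 3*c) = (c - 4)*(c - 1)*(c + 3)*(c^2 - 3*c) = c*(c - 4)*(c - 1)*(c + 3)*(c - 3)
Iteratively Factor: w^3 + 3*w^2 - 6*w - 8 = (w + 4)*(w^2 - w - 2) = (w - 2)*(w + 4)*(w + 1)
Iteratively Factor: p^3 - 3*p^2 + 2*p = (p - 1)*(p^2 - 2*p) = (p - 2)*(p - 1)*(p)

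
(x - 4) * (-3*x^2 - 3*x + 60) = -3*x^3 + 9*x^2 + 72*x - 240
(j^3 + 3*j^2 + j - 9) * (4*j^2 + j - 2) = 4*j^5 + 13*j^4 + 5*j^3 - 41*j^2 - 11*j + 18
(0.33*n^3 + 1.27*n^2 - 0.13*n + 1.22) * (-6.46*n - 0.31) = -2.1318*n^4 - 8.3065*n^3 + 0.4461*n^2 - 7.8409*n - 0.3782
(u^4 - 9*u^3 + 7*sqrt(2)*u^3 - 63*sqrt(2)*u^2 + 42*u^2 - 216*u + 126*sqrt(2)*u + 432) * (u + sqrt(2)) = u^5 - 9*u^4 + 8*sqrt(2)*u^4 - 72*sqrt(2)*u^3 + 56*u^3 - 342*u^2 + 168*sqrt(2)*u^2 - 216*sqrt(2)*u + 684*u + 432*sqrt(2)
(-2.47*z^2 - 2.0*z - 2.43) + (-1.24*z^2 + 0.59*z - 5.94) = -3.71*z^2 - 1.41*z - 8.37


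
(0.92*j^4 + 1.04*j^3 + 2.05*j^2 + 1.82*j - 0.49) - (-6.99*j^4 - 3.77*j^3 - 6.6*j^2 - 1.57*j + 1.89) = 7.91*j^4 + 4.81*j^3 + 8.65*j^2 + 3.39*j - 2.38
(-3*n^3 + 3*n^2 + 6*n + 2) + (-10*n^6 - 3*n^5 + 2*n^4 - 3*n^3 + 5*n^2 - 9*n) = -10*n^6 - 3*n^5 + 2*n^4 - 6*n^3 + 8*n^2 - 3*n + 2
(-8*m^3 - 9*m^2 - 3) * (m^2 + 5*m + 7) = -8*m^5 - 49*m^4 - 101*m^3 - 66*m^2 - 15*m - 21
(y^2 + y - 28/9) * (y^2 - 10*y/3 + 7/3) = y^4 - 7*y^3/3 - 37*y^2/9 + 343*y/27 - 196/27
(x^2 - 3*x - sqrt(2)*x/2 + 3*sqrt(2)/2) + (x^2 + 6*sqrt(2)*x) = 2*x^2 - 3*x + 11*sqrt(2)*x/2 + 3*sqrt(2)/2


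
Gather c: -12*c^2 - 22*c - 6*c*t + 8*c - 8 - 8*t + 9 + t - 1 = -12*c^2 + c*(-6*t - 14) - 7*t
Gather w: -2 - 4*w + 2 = -4*w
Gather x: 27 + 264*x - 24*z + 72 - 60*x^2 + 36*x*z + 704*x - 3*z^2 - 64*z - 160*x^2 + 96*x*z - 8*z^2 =-220*x^2 + x*(132*z + 968) - 11*z^2 - 88*z + 99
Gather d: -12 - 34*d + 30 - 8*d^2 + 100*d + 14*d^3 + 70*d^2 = 14*d^3 + 62*d^2 + 66*d + 18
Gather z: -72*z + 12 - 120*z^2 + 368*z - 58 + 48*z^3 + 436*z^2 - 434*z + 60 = 48*z^3 + 316*z^2 - 138*z + 14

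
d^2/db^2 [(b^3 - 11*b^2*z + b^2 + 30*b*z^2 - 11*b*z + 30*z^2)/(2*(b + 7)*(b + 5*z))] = 2*(55*b^3*z^2 + 48*b^3*z + 21*b^3 + 885*b^2*z^2 + 315*b^2*z - 1350*b*z^3 + 2730*b*z^2 - 2250*z^4 - 8925*z^3 + 2695*z^2)/(b^6 + 15*b^5*z + 21*b^5 + 75*b^4*z^2 + 315*b^4*z + 147*b^4 + 125*b^3*z^3 + 1575*b^3*z^2 + 2205*b^3*z + 343*b^3 + 2625*b^2*z^3 + 11025*b^2*z^2 + 5145*b^2*z + 18375*b*z^3 + 25725*b*z^2 + 42875*z^3)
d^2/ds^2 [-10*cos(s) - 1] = 10*cos(s)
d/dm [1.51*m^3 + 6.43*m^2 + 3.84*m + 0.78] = 4.53*m^2 + 12.86*m + 3.84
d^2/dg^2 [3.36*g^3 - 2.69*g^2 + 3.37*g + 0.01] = 20.16*g - 5.38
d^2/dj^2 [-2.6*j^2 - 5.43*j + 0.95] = -5.20000000000000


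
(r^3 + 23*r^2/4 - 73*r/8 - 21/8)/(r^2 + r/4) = r + 11/2 - 21/(2*r)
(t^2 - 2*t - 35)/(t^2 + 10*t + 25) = (t - 7)/(t + 5)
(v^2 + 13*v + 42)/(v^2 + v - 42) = (v + 6)/(v - 6)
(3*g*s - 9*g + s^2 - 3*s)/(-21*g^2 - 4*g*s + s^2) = (s - 3)/(-7*g + s)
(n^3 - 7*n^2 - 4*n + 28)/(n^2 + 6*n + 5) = (n^3 - 7*n^2 - 4*n + 28)/(n^2 + 6*n + 5)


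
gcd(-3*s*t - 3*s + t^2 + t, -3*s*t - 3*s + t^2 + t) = 3*s*t + 3*s - t^2 - t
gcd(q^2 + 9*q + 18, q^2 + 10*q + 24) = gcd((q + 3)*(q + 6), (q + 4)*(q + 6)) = q + 6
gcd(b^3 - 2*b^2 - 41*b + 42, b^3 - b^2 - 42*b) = b^2 - b - 42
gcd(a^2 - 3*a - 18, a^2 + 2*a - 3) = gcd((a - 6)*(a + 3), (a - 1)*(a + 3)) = a + 3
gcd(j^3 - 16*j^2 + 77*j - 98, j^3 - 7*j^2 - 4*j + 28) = j^2 - 9*j + 14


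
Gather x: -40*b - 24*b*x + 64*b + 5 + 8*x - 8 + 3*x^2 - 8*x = -24*b*x + 24*b + 3*x^2 - 3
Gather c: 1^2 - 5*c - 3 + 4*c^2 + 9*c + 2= 4*c^2 + 4*c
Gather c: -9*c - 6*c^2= -6*c^2 - 9*c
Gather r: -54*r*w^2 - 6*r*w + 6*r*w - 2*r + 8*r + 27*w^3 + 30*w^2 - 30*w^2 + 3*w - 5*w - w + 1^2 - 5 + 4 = r*(6 - 54*w^2) + 27*w^3 - 3*w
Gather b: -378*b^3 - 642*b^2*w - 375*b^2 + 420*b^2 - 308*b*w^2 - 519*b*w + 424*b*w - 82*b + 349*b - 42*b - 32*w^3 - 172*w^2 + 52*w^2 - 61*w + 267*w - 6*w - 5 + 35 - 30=-378*b^3 + b^2*(45 - 642*w) + b*(-308*w^2 - 95*w + 225) - 32*w^3 - 120*w^2 + 200*w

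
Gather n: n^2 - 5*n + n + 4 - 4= n^2 - 4*n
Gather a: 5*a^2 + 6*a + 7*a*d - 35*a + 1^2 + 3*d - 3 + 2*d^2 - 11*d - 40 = 5*a^2 + a*(7*d - 29) + 2*d^2 - 8*d - 42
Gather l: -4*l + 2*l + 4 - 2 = 2 - 2*l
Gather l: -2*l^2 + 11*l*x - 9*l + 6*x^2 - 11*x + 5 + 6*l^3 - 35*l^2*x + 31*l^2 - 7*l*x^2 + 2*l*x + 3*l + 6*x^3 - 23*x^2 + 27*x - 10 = 6*l^3 + l^2*(29 - 35*x) + l*(-7*x^2 + 13*x - 6) + 6*x^3 - 17*x^2 + 16*x - 5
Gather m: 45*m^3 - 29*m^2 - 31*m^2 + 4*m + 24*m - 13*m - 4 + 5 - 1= 45*m^3 - 60*m^2 + 15*m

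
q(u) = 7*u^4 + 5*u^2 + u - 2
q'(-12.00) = -48503.00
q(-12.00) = 145858.00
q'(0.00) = 1.00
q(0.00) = -2.00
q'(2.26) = 346.81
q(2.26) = 208.41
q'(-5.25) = -4103.19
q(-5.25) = 5448.40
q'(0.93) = 32.82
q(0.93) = 8.49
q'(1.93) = 221.59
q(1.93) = 115.68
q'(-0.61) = -11.46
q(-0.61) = 0.22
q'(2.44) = 432.15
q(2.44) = 278.33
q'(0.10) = 2.03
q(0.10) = -1.85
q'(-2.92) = -725.32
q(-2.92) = 546.61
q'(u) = 28*u^3 + 10*u + 1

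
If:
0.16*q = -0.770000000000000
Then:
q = -4.81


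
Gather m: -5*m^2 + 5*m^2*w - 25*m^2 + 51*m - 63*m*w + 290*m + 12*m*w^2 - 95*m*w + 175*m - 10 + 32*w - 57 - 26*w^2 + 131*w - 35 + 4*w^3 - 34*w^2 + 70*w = m^2*(5*w - 30) + m*(12*w^2 - 158*w + 516) + 4*w^3 - 60*w^2 + 233*w - 102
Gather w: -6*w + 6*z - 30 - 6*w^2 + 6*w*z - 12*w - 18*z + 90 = -6*w^2 + w*(6*z - 18) - 12*z + 60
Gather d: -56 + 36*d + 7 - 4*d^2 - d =-4*d^2 + 35*d - 49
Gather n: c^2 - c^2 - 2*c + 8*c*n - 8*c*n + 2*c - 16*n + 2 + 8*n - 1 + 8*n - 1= 0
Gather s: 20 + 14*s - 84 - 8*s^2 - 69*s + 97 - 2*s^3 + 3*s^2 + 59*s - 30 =-2*s^3 - 5*s^2 + 4*s + 3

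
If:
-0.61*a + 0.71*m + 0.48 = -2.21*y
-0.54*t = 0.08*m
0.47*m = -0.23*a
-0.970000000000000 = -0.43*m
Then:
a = -4.61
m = 2.26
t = -0.33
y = -2.21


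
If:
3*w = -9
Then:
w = -3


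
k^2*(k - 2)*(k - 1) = k^4 - 3*k^3 + 2*k^2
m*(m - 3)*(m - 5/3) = m^3 - 14*m^2/3 + 5*m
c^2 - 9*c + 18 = (c - 6)*(c - 3)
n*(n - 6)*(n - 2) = n^3 - 8*n^2 + 12*n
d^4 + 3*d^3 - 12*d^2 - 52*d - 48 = (d - 4)*(d + 2)^2*(d + 3)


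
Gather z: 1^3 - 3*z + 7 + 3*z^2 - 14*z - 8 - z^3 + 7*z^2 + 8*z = -z^3 + 10*z^2 - 9*z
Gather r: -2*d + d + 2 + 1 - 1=2 - d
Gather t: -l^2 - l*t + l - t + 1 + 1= -l^2 + l + t*(-l - 1) + 2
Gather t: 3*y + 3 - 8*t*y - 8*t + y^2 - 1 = t*(-8*y - 8) + y^2 + 3*y + 2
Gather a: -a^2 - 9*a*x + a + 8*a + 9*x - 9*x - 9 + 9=-a^2 + a*(9 - 9*x)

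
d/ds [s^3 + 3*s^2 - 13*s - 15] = 3*s^2 + 6*s - 13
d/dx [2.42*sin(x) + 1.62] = 2.42*cos(x)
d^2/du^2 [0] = 0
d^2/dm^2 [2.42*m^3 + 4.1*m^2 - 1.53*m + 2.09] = 14.52*m + 8.2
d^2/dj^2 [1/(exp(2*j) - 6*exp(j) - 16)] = 2*((3 - 2*exp(j))*(-exp(2*j) + 6*exp(j) + 16) - 4*(exp(j) - 3)^2*exp(j))*exp(j)/(-exp(2*j) + 6*exp(j) + 16)^3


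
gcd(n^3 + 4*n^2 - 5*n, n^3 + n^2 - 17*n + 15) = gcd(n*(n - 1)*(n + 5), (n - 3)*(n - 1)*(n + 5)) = n^2 + 4*n - 5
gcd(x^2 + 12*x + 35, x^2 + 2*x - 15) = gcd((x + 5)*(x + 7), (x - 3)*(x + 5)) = x + 5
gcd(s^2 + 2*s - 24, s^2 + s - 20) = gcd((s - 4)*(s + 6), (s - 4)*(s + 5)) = s - 4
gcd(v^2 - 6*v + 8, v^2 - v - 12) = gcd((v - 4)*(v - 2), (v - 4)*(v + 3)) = v - 4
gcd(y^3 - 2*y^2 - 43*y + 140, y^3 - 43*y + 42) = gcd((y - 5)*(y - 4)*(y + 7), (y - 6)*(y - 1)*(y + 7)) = y + 7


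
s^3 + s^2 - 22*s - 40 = (s - 5)*(s + 2)*(s + 4)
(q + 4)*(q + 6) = q^2 + 10*q + 24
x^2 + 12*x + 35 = (x + 5)*(x + 7)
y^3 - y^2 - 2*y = y*(y - 2)*(y + 1)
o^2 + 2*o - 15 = (o - 3)*(o + 5)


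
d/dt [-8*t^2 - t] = -16*t - 1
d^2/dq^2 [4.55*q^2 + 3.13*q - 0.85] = 9.10000000000000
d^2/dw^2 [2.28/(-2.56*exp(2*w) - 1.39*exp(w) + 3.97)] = (-2.28*(5.12*exp(w) + 1.39)*(10.24*exp(w) + 2.78)*exp(w) + (23.3472*exp(w) + 3.1692)*(2.56*exp(2*w) + 1.39*exp(w) - 3.97))*exp(w)/(2.56*exp(2*w) + 1.39*exp(w) - 3.97)^3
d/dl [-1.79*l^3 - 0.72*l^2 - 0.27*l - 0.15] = -5.37*l^2 - 1.44*l - 0.27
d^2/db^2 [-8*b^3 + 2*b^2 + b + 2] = 4 - 48*b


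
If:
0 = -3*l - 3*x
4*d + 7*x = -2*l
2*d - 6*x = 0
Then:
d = 0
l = 0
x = 0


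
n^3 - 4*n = n*(n - 2)*(n + 2)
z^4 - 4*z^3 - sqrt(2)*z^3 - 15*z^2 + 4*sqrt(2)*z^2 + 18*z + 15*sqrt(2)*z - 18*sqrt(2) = (z - 6)*(z - 1)*(z + 3)*(z - sqrt(2))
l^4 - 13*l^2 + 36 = (l - 3)*(l - 2)*(l + 2)*(l + 3)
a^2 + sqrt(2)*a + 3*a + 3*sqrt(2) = (a + 3)*(a + sqrt(2))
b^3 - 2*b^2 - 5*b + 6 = (b - 3)*(b - 1)*(b + 2)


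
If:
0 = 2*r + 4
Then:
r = -2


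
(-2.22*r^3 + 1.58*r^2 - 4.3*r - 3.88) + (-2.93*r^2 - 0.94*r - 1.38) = -2.22*r^3 - 1.35*r^2 - 5.24*r - 5.26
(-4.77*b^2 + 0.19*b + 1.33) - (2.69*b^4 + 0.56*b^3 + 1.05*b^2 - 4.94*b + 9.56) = -2.69*b^4 - 0.56*b^3 - 5.82*b^2 + 5.13*b - 8.23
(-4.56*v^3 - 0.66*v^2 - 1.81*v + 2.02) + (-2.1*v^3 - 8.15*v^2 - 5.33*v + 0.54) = -6.66*v^3 - 8.81*v^2 - 7.14*v + 2.56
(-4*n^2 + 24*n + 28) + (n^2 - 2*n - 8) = -3*n^2 + 22*n + 20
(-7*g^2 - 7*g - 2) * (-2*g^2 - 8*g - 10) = 14*g^4 + 70*g^3 + 130*g^2 + 86*g + 20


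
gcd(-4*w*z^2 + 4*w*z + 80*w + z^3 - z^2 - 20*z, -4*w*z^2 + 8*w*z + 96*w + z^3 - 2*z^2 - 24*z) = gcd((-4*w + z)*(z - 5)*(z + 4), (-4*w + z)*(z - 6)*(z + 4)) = -4*w*z - 16*w + z^2 + 4*z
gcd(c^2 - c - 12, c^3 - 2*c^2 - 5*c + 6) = 1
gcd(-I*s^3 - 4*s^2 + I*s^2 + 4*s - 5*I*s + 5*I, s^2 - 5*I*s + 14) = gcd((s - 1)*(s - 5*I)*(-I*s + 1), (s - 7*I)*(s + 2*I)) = 1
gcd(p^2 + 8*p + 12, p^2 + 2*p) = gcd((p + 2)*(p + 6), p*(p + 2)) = p + 2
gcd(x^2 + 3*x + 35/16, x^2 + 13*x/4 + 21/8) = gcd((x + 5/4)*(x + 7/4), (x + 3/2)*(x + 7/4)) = x + 7/4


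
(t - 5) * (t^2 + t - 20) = t^3 - 4*t^2 - 25*t + 100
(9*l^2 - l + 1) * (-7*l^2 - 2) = -63*l^4 + 7*l^3 - 25*l^2 + 2*l - 2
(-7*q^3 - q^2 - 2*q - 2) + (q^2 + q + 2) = -7*q^3 - q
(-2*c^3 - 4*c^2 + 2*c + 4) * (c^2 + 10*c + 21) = -2*c^5 - 24*c^4 - 80*c^3 - 60*c^2 + 82*c + 84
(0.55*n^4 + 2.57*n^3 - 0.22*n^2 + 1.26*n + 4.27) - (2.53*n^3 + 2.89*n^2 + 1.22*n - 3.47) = 0.55*n^4 + 0.04*n^3 - 3.11*n^2 + 0.04*n + 7.74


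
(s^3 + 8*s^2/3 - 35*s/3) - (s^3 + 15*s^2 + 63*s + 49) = -37*s^2/3 - 224*s/3 - 49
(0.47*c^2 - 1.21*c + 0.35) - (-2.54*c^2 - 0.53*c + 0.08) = 3.01*c^2 - 0.68*c + 0.27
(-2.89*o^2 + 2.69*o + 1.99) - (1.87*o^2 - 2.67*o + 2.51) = -4.76*o^2 + 5.36*o - 0.52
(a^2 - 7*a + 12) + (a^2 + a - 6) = 2*a^2 - 6*a + 6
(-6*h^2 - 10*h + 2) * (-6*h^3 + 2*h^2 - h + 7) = 36*h^5 + 48*h^4 - 26*h^3 - 28*h^2 - 72*h + 14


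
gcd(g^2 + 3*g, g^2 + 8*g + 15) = g + 3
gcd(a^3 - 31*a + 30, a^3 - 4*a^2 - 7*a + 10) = a^2 - 6*a + 5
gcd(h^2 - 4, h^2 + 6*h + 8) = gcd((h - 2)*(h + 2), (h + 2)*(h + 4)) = h + 2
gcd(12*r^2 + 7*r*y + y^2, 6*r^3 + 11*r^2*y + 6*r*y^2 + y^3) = 3*r + y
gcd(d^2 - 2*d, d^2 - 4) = d - 2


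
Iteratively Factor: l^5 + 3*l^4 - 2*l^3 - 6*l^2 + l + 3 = (l - 1)*(l^4 + 4*l^3 + 2*l^2 - 4*l - 3) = (l - 1)*(l + 1)*(l^3 + 3*l^2 - l - 3) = (l - 1)*(l + 1)^2*(l^2 + 2*l - 3) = (l - 1)*(l + 1)^2*(l + 3)*(l - 1)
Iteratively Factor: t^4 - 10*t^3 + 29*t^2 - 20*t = (t - 4)*(t^3 - 6*t^2 + 5*t) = (t - 5)*(t - 4)*(t^2 - t) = t*(t - 5)*(t - 4)*(t - 1)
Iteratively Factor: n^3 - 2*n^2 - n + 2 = (n - 2)*(n^2 - 1) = (n - 2)*(n - 1)*(n + 1)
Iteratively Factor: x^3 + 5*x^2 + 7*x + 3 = (x + 1)*(x^2 + 4*x + 3) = (x + 1)^2*(x + 3)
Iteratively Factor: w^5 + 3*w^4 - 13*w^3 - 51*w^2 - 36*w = (w + 3)*(w^4 - 13*w^2 - 12*w) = (w - 4)*(w + 3)*(w^3 + 4*w^2 + 3*w) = w*(w - 4)*(w + 3)*(w^2 + 4*w + 3) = w*(w - 4)*(w + 3)^2*(w + 1)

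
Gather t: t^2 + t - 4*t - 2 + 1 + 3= t^2 - 3*t + 2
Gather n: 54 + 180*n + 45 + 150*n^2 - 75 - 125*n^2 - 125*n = 25*n^2 + 55*n + 24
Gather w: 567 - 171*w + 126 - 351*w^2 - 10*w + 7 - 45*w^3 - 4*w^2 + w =-45*w^3 - 355*w^2 - 180*w + 700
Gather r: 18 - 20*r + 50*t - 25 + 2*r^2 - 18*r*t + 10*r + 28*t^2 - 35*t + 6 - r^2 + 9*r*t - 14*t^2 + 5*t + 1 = r^2 + r*(-9*t - 10) + 14*t^2 + 20*t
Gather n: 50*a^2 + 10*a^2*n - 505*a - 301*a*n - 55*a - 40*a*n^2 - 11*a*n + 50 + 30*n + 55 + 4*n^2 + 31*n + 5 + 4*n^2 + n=50*a^2 - 560*a + n^2*(8 - 40*a) + n*(10*a^2 - 312*a + 62) + 110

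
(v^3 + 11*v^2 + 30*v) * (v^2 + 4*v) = v^5 + 15*v^4 + 74*v^3 + 120*v^2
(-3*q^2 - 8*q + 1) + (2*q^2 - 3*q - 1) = -q^2 - 11*q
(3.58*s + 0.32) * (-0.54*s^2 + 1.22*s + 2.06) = -1.9332*s^3 + 4.1948*s^2 + 7.7652*s + 0.6592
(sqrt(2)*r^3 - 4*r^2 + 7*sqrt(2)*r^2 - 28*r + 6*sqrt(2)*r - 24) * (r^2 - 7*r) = sqrt(2)*r^5 - 4*r^4 - 43*sqrt(2)*r^3 - 42*sqrt(2)*r^2 + 172*r^2 + 168*r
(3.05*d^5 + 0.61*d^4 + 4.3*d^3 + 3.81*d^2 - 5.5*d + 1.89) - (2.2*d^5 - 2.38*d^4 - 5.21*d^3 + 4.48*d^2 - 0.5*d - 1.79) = 0.85*d^5 + 2.99*d^4 + 9.51*d^3 - 0.67*d^2 - 5.0*d + 3.68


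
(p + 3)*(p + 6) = p^2 + 9*p + 18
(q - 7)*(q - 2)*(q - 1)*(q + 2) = q^4 - 8*q^3 + 3*q^2 + 32*q - 28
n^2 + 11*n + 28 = (n + 4)*(n + 7)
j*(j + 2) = j^2 + 2*j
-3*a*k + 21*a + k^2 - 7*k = (-3*a + k)*(k - 7)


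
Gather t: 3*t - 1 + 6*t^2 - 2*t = 6*t^2 + t - 1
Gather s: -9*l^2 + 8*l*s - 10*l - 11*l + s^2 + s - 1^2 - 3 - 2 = -9*l^2 - 21*l + s^2 + s*(8*l + 1) - 6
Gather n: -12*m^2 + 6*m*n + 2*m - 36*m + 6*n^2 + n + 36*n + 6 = -12*m^2 - 34*m + 6*n^2 + n*(6*m + 37) + 6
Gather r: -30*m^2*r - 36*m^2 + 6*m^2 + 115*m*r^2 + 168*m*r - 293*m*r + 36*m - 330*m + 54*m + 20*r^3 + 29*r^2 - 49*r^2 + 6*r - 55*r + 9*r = -30*m^2 - 240*m + 20*r^3 + r^2*(115*m - 20) + r*(-30*m^2 - 125*m - 40)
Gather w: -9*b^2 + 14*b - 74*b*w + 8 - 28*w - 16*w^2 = -9*b^2 + 14*b - 16*w^2 + w*(-74*b - 28) + 8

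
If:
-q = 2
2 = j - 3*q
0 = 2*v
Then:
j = -4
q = -2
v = 0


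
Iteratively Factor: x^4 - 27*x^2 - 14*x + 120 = (x + 4)*(x^3 - 4*x^2 - 11*x + 30) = (x - 5)*(x + 4)*(x^2 + x - 6) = (x - 5)*(x + 3)*(x + 4)*(x - 2)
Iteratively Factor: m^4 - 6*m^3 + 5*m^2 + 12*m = (m - 4)*(m^3 - 2*m^2 - 3*m) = (m - 4)*(m + 1)*(m^2 - 3*m) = m*(m - 4)*(m + 1)*(m - 3)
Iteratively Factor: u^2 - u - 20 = (u + 4)*(u - 5)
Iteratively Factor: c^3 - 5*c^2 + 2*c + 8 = (c - 4)*(c^2 - c - 2) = (c - 4)*(c - 2)*(c + 1)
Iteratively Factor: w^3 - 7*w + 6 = (w - 1)*(w^2 + w - 6) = (w - 1)*(w + 3)*(w - 2)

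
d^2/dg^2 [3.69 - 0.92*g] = 0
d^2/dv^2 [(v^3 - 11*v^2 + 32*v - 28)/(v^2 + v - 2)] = 4*(23*v^3 - 78*v^2 + 60*v - 32)/(v^6 + 3*v^5 - 3*v^4 - 11*v^3 + 6*v^2 + 12*v - 8)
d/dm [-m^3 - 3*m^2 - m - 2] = -3*m^2 - 6*m - 1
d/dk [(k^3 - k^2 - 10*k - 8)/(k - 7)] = 2*(k^3 - 11*k^2 + 7*k + 39)/(k^2 - 14*k + 49)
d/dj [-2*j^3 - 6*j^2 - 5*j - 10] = -6*j^2 - 12*j - 5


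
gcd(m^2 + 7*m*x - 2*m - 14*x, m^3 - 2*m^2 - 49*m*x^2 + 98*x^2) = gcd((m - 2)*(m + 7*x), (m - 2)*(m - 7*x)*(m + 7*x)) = m^2 + 7*m*x - 2*m - 14*x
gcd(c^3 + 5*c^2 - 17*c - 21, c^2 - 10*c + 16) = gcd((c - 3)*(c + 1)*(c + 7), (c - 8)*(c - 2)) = 1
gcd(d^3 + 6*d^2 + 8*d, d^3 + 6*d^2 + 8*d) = d^3 + 6*d^2 + 8*d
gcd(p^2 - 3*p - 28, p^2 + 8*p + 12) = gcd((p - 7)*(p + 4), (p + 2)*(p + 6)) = 1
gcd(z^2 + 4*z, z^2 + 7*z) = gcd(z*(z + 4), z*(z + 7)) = z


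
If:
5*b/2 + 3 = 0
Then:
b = -6/5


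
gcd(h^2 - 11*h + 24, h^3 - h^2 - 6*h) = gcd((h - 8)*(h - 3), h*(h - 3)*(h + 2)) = h - 3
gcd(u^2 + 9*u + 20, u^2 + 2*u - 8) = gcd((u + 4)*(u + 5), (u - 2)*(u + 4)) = u + 4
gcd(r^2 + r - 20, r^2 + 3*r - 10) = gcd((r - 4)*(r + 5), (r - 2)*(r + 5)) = r + 5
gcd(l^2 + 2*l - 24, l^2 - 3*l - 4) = l - 4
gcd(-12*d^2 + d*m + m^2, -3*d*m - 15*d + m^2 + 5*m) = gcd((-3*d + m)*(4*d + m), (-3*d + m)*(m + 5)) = 3*d - m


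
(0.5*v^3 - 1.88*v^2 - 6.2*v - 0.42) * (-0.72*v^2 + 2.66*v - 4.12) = -0.36*v^5 + 2.6836*v^4 - 2.5968*v^3 - 8.444*v^2 + 24.4268*v + 1.7304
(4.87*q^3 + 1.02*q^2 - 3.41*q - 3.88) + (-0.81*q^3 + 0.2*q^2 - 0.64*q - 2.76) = 4.06*q^3 + 1.22*q^2 - 4.05*q - 6.64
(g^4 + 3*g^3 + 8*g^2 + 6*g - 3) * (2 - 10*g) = -10*g^5 - 28*g^4 - 74*g^3 - 44*g^2 + 42*g - 6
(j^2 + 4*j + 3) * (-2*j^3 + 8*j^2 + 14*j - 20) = -2*j^5 + 40*j^3 + 60*j^2 - 38*j - 60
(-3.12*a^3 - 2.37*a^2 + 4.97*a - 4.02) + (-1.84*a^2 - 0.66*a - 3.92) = -3.12*a^3 - 4.21*a^2 + 4.31*a - 7.94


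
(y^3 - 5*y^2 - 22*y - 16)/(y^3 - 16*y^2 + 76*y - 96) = (y^2 + 3*y + 2)/(y^2 - 8*y + 12)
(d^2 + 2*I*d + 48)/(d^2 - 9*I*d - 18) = (d + 8*I)/(d - 3*I)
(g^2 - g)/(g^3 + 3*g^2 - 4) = g/(g^2 + 4*g + 4)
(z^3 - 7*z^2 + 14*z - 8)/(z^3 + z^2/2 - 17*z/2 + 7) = 2*(z - 4)/(2*z + 7)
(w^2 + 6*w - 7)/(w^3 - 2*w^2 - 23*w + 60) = (w^2 + 6*w - 7)/(w^3 - 2*w^2 - 23*w + 60)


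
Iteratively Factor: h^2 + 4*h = (h)*(h + 4)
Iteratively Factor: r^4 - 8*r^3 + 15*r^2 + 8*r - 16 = (r - 1)*(r^3 - 7*r^2 + 8*r + 16) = (r - 1)*(r + 1)*(r^2 - 8*r + 16) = (r - 4)*(r - 1)*(r + 1)*(r - 4)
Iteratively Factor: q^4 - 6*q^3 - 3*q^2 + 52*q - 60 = (q - 2)*(q^3 - 4*q^2 - 11*q + 30) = (q - 2)*(q + 3)*(q^2 - 7*q + 10) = (q - 5)*(q - 2)*(q + 3)*(q - 2)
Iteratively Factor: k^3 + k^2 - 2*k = (k + 2)*(k^2 - k) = (k - 1)*(k + 2)*(k)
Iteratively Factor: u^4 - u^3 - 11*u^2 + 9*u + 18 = (u - 2)*(u^3 + u^2 - 9*u - 9) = (u - 3)*(u - 2)*(u^2 + 4*u + 3) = (u - 3)*(u - 2)*(u + 1)*(u + 3)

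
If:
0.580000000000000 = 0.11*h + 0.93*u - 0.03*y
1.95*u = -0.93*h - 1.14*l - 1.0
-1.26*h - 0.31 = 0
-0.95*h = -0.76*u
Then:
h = -0.25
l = -0.15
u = -0.31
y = -29.77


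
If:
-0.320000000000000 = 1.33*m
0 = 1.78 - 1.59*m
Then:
No Solution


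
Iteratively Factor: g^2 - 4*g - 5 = (g + 1)*(g - 5)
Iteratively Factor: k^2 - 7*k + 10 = (k - 5)*(k - 2)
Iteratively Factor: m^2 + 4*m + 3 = (m + 3)*(m + 1)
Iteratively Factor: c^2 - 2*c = (c)*(c - 2)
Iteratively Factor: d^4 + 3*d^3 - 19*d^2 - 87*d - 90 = (d + 3)*(d^3 - 19*d - 30) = (d + 3)^2*(d^2 - 3*d - 10) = (d + 2)*(d + 3)^2*(d - 5)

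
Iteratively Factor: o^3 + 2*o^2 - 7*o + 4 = (o - 1)*(o^2 + 3*o - 4) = (o - 1)^2*(o + 4)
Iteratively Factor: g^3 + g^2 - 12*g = (g - 3)*(g^2 + 4*g) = (g - 3)*(g + 4)*(g)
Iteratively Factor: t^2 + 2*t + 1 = (t + 1)*(t + 1)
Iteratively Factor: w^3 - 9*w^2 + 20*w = (w)*(w^2 - 9*w + 20) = w*(w - 4)*(w - 5)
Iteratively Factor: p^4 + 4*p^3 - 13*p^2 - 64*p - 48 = (p + 1)*(p^3 + 3*p^2 - 16*p - 48) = (p + 1)*(p + 3)*(p^2 - 16) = (p - 4)*(p + 1)*(p + 3)*(p + 4)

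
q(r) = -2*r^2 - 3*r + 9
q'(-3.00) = 9.00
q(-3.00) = 0.00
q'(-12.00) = 45.00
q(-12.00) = -243.00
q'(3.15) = -15.60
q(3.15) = -20.30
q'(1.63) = -9.52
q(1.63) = -1.20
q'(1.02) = -7.08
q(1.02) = 3.86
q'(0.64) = -5.56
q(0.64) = 6.26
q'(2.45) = -12.80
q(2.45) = -10.36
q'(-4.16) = 13.64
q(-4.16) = -13.13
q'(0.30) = -4.20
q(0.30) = 7.92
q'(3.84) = -18.36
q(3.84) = -32.01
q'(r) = -4*r - 3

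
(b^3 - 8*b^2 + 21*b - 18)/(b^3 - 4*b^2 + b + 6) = (b - 3)/(b + 1)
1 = 1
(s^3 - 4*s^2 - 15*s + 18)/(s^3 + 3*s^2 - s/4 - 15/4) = 4*(s^2 - 3*s - 18)/(4*s^2 + 16*s + 15)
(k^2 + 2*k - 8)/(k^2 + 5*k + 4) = (k - 2)/(k + 1)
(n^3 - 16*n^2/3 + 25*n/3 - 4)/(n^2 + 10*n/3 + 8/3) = (3*n^3 - 16*n^2 + 25*n - 12)/(3*n^2 + 10*n + 8)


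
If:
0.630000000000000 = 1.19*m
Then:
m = 0.53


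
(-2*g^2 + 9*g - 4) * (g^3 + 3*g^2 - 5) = -2*g^5 + 3*g^4 + 23*g^3 - 2*g^2 - 45*g + 20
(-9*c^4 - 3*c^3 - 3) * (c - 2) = -9*c^5 + 15*c^4 + 6*c^3 - 3*c + 6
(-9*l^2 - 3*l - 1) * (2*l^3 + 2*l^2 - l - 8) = -18*l^5 - 24*l^4 + l^3 + 73*l^2 + 25*l + 8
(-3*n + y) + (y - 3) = -3*n + 2*y - 3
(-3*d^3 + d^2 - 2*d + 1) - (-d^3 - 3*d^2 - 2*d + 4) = -2*d^3 + 4*d^2 - 3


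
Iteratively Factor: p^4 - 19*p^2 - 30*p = (p + 3)*(p^3 - 3*p^2 - 10*p) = (p + 2)*(p + 3)*(p^2 - 5*p) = p*(p + 2)*(p + 3)*(p - 5)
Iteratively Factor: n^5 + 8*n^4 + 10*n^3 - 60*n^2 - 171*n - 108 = (n - 3)*(n^4 + 11*n^3 + 43*n^2 + 69*n + 36) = (n - 3)*(n + 1)*(n^3 + 10*n^2 + 33*n + 36) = (n - 3)*(n + 1)*(n + 3)*(n^2 + 7*n + 12) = (n - 3)*(n + 1)*(n + 3)^2*(n + 4)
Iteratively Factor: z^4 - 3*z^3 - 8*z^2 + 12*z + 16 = (z + 1)*(z^3 - 4*z^2 - 4*z + 16) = (z - 2)*(z + 1)*(z^2 - 2*z - 8) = (z - 2)*(z + 1)*(z + 2)*(z - 4)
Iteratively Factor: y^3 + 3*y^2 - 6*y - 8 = (y - 2)*(y^2 + 5*y + 4) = (y - 2)*(y + 1)*(y + 4)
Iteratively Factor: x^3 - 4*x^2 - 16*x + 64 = (x - 4)*(x^2 - 16) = (x - 4)*(x + 4)*(x - 4)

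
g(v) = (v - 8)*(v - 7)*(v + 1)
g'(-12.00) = 809.00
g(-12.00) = -4180.00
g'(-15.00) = 1136.00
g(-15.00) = -7084.00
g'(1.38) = 8.07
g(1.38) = 88.55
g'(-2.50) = 129.75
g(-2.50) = -149.62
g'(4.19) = -23.65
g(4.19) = 55.56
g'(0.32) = 32.35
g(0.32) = 67.72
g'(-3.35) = 168.47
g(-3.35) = -276.06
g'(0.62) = 24.79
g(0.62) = 76.28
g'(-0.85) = 66.97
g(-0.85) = 10.42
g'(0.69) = 23.11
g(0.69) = 77.95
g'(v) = (v - 8)*(v - 7) + (v - 8)*(v + 1) + (v - 7)*(v + 1)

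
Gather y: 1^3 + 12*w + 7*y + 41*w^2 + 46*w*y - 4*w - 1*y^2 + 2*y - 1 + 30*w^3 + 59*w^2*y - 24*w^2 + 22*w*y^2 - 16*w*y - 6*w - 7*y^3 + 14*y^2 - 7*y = 30*w^3 + 17*w^2 + 2*w - 7*y^3 + y^2*(22*w + 13) + y*(59*w^2 + 30*w + 2)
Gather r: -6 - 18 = -24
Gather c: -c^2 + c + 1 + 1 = -c^2 + c + 2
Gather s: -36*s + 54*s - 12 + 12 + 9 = 18*s + 9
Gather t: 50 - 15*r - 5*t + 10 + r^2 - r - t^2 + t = r^2 - 16*r - t^2 - 4*t + 60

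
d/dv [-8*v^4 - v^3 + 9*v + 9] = -32*v^3 - 3*v^2 + 9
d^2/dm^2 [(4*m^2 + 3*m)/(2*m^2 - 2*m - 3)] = 4*(14*m^3 + 36*m^2 + 27*m + 9)/(8*m^6 - 24*m^5 - 12*m^4 + 64*m^3 + 18*m^2 - 54*m - 27)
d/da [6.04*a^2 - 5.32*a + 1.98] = 12.08*a - 5.32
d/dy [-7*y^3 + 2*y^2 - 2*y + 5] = -21*y^2 + 4*y - 2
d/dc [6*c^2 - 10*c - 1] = 12*c - 10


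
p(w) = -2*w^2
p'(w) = -4*w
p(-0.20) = -0.08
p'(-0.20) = 0.80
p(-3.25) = -21.12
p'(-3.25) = 13.00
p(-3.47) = -24.08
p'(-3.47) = 13.88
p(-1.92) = -7.37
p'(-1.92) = 7.68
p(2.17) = -9.42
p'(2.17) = -8.68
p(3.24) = -21.00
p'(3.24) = -12.96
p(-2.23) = -9.95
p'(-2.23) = 8.92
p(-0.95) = -1.80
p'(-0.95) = 3.80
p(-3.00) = -18.00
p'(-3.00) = 12.00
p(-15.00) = -450.00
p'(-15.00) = 60.00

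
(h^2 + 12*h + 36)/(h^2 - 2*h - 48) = (h + 6)/(h - 8)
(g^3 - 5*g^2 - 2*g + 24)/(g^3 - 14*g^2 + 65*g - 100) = (g^2 - g - 6)/(g^2 - 10*g + 25)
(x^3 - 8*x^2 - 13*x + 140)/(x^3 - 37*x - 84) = (x - 5)/(x + 3)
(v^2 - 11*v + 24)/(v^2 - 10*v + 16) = (v - 3)/(v - 2)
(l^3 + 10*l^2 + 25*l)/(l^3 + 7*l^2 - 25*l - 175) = l*(l + 5)/(l^2 + 2*l - 35)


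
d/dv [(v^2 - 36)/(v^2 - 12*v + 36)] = -12/(v^2 - 12*v + 36)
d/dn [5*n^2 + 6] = 10*n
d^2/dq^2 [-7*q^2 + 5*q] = -14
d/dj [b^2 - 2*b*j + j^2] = -2*b + 2*j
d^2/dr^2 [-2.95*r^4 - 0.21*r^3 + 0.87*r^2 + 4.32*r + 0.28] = -35.4*r^2 - 1.26*r + 1.74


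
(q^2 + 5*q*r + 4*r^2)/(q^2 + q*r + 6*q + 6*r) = (q + 4*r)/(q + 6)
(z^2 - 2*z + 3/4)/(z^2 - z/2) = (z - 3/2)/z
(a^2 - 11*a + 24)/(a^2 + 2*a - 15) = (a - 8)/(a + 5)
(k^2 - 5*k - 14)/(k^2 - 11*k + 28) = (k + 2)/(k - 4)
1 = 1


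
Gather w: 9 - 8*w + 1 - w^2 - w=-w^2 - 9*w + 10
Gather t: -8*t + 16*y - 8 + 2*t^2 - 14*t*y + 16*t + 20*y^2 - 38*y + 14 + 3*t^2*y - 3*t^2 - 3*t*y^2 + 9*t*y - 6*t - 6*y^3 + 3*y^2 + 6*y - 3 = t^2*(3*y - 1) + t*(-3*y^2 - 5*y + 2) - 6*y^3 + 23*y^2 - 16*y + 3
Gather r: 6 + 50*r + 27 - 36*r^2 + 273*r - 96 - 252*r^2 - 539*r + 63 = -288*r^2 - 216*r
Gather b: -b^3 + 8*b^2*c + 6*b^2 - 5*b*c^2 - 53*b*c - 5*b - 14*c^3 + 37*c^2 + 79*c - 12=-b^3 + b^2*(8*c + 6) + b*(-5*c^2 - 53*c - 5) - 14*c^3 + 37*c^2 + 79*c - 12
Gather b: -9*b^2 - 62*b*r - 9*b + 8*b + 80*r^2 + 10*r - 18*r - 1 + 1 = -9*b^2 + b*(-62*r - 1) + 80*r^2 - 8*r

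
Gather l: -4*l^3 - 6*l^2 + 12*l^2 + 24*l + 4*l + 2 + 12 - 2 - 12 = -4*l^3 + 6*l^2 + 28*l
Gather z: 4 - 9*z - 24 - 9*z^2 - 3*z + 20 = -9*z^2 - 12*z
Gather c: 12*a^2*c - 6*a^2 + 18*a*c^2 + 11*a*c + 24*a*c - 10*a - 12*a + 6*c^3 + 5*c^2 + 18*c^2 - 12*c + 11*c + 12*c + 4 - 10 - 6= -6*a^2 - 22*a + 6*c^3 + c^2*(18*a + 23) + c*(12*a^2 + 35*a + 11) - 12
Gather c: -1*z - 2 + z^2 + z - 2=z^2 - 4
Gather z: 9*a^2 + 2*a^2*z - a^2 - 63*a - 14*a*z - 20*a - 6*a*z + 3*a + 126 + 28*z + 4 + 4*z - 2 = 8*a^2 - 80*a + z*(2*a^2 - 20*a + 32) + 128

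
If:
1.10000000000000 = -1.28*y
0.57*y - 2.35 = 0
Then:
No Solution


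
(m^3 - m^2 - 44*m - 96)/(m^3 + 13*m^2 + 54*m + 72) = (m - 8)/(m + 6)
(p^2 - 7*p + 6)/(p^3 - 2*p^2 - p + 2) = (p - 6)/(p^2 - p - 2)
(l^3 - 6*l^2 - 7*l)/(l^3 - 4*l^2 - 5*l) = (l - 7)/(l - 5)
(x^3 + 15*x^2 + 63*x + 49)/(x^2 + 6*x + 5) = (x^2 + 14*x + 49)/(x + 5)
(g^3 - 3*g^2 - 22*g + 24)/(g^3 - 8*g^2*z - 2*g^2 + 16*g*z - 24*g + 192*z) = (1 - g)/(-g + 8*z)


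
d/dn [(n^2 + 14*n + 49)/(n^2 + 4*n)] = 2*(-5*n^2 - 49*n - 98)/(n^2*(n^2 + 8*n + 16))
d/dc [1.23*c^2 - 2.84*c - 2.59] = 2.46*c - 2.84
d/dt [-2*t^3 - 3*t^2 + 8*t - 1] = -6*t^2 - 6*t + 8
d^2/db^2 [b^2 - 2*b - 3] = 2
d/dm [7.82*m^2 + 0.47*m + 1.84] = 15.64*m + 0.47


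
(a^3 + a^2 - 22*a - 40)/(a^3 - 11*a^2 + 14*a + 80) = (a + 4)/(a - 8)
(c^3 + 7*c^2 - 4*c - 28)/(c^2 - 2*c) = c + 9 + 14/c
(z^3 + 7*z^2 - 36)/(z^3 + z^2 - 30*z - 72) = (z^2 + 4*z - 12)/(z^2 - 2*z - 24)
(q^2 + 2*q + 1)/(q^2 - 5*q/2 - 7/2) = 2*(q + 1)/(2*q - 7)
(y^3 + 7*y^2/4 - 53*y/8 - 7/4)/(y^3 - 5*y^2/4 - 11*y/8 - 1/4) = (2*y + 7)/(2*y + 1)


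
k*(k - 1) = k^2 - k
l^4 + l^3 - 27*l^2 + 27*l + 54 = (l - 3)^2*(l + 1)*(l + 6)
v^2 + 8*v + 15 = (v + 3)*(v + 5)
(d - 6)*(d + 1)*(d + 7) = d^3 + 2*d^2 - 41*d - 42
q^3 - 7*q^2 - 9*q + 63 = (q - 7)*(q - 3)*(q + 3)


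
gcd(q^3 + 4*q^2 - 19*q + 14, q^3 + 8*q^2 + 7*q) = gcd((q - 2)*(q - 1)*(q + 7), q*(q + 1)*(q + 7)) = q + 7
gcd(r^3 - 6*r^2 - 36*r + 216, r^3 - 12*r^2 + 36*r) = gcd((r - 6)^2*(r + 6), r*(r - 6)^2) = r^2 - 12*r + 36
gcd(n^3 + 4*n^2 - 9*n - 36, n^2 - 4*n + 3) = n - 3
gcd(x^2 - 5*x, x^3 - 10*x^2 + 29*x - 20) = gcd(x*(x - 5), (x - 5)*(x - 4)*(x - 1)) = x - 5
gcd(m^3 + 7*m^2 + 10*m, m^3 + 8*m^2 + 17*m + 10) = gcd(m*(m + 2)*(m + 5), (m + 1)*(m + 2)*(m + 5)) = m^2 + 7*m + 10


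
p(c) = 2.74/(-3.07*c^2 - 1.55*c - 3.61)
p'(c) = 2.74*(6.14*c + 1.55)/(-3.07*c^2 - 1.55*c - 3.61)^2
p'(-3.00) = -0.07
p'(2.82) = 0.05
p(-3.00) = -0.10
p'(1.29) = 0.23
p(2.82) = -0.08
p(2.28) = -0.12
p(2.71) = -0.09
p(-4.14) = -0.06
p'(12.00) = 0.00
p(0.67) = -0.45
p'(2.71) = 0.05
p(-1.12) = -0.48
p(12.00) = -0.01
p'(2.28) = 0.08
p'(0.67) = 0.43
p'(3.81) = 0.02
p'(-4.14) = -0.03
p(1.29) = -0.26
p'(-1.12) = -0.45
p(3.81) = -0.05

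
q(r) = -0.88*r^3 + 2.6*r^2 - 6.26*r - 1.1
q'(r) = -2.64*r^2 + 5.2*r - 6.26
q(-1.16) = 11.03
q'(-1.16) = -15.84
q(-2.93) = 61.70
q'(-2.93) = -44.16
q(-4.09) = 128.20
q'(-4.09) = -71.69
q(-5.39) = 245.98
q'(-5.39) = -110.99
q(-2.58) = 47.47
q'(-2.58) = -37.25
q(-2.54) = 46.00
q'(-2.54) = -36.50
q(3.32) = -25.43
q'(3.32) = -18.10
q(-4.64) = 171.83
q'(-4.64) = -87.23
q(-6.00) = 320.14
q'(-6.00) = -132.50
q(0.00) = -1.10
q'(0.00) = -6.26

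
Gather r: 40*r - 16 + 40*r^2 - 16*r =40*r^2 + 24*r - 16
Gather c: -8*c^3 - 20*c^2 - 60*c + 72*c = -8*c^3 - 20*c^2 + 12*c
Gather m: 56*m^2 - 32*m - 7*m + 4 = 56*m^2 - 39*m + 4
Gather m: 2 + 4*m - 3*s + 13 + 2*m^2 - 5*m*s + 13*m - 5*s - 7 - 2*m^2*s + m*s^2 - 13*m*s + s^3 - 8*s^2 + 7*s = m^2*(2 - 2*s) + m*(s^2 - 18*s + 17) + s^3 - 8*s^2 - s + 8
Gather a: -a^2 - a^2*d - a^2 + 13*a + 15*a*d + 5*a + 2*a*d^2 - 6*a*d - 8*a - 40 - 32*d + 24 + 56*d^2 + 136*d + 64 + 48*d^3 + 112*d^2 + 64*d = a^2*(-d - 2) + a*(2*d^2 + 9*d + 10) + 48*d^3 + 168*d^2 + 168*d + 48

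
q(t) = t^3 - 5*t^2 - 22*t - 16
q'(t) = 3*t^2 - 10*t - 22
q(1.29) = -50.55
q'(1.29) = -29.91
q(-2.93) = -19.62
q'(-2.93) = 33.05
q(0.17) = -19.88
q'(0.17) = -23.61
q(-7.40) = -532.22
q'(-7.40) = 216.28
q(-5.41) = -201.66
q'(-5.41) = 119.90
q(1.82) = -66.57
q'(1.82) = -30.26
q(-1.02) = 0.18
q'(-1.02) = -8.68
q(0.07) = -17.56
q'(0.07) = -22.69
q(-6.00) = -280.00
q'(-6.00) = 146.00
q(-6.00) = -280.00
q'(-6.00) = 146.00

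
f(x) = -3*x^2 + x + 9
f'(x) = 1 - 6*x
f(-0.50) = 7.75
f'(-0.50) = 4.00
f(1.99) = -0.89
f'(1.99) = -10.94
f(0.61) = 8.49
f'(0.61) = -2.66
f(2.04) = -1.44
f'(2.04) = -11.24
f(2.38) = -5.61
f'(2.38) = -13.28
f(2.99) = -14.83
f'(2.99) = -16.94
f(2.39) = -5.75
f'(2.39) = -13.34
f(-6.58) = -127.47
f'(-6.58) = 40.48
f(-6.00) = -105.00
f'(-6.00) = 37.00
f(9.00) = -225.00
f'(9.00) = -53.00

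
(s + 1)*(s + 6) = s^2 + 7*s + 6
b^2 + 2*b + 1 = (b + 1)^2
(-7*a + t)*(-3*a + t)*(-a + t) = -21*a^3 + 31*a^2*t - 11*a*t^2 + t^3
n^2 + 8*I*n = n*(n + 8*I)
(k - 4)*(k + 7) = k^2 + 3*k - 28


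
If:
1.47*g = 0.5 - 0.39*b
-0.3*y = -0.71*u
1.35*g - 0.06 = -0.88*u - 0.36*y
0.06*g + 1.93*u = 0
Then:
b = 1.11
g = 0.05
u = -0.00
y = -0.00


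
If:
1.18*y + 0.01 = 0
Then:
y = -0.01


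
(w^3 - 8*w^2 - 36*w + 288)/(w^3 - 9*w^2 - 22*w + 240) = (w + 6)/(w + 5)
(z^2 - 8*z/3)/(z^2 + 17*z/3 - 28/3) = z*(3*z - 8)/(3*z^2 + 17*z - 28)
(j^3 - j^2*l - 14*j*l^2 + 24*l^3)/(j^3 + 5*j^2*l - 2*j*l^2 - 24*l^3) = (j - 3*l)/(j + 3*l)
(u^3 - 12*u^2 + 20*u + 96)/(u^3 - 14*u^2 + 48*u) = (u + 2)/u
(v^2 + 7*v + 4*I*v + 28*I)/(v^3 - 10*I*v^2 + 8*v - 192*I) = (v + 7)/(v^2 - 14*I*v - 48)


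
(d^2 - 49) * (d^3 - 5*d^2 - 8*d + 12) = d^5 - 5*d^4 - 57*d^3 + 257*d^2 + 392*d - 588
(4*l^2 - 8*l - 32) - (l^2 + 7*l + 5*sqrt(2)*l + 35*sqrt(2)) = 3*l^2 - 15*l - 5*sqrt(2)*l - 35*sqrt(2) - 32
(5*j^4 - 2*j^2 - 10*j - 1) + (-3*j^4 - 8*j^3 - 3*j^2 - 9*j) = 2*j^4 - 8*j^3 - 5*j^2 - 19*j - 1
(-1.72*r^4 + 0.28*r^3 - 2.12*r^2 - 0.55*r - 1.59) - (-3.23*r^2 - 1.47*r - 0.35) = -1.72*r^4 + 0.28*r^3 + 1.11*r^2 + 0.92*r - 1.24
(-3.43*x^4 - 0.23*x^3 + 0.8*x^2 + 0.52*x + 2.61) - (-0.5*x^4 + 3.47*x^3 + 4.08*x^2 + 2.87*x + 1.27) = -2.93*x^4 - 3.7*x^3 - 3.28*x^2 - 2.35*x + 1.34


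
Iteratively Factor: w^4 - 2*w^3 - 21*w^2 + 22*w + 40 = (w + 1)*(w^3 - 3*w^2 - 18*w + 40) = (w + 1)*(w + 4)*(w^2 - 7*w + 10) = (w - 5)*(w + 1)*(w + 4)*(w - 2)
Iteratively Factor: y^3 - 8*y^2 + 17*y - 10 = (y - 5)*(y^2 - 3*y + 2) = (y - 5)*(y - 1)*(y - 2)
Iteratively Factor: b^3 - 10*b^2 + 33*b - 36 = (b - 4)*(b^2 - 6*b + 9) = (b - 4)*(b - 3)*(b - 3)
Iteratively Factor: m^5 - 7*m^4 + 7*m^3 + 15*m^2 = (m - 5)*(m^4 - 2*m^3 - 3*m^2) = m*(m - 5)*(m^3 - 2*m^2 - 3*m) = m^2*(m - 5)*(m^2 - 2*m - 3) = m^2*(m - 5)*(m + 1)*(m - 3)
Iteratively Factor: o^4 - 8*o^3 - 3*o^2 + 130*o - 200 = (o + 4)*(o^3 - 12*o^2 + 45*o - 50) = (o - 2)*(o + 4)*(o^2 - 10*o + 25) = (o - 5)*(o - 2)*(o + 4)*(o - 5)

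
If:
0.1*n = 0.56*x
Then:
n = 5.6*x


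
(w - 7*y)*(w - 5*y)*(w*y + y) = w^3*y - 12*w^2*y^2 + w^2*y + 35*w*y^3 - 12*w*y^2 + 35*y^3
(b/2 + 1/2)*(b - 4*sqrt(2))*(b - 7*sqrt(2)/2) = b^3/2 - 15*sqrt(2)*b^2/4 + b^2/2 - 15*sqrt(2)*b/4 + 14*b + 14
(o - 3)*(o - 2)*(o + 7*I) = o^3 - 5*o^2 + 7*I*o^2 + 6*o - 35*I*o + 42*I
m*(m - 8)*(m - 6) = m^3 - 14*m^2 + 48*m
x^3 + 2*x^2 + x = x*(x + 1)^2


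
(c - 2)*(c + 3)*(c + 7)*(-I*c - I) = -I*c^4 - 9*I*c^3 - 9*I*c^2 + 41*I*c + 42*I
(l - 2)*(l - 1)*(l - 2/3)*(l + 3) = l^4 - 2*l^3/3 - 7*l^2 + 32*l/3 - 4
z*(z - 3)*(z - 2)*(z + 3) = z^4 - 2*z^3 - 9*z^2 + 18*z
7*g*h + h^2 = h*(7*g + h)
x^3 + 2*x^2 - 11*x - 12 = (x - 3)*(x + 1)*(x + 4)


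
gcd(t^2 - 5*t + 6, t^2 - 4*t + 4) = t - 2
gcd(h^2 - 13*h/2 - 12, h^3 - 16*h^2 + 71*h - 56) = h - 8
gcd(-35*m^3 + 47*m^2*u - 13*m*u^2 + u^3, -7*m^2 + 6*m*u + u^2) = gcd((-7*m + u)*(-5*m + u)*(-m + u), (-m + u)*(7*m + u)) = -m + u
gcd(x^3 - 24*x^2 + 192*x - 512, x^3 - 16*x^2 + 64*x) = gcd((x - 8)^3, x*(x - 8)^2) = x^2 - 16*x + 64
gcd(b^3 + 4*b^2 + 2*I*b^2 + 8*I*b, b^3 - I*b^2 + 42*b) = b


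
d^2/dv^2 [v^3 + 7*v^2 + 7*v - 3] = 6*v + 14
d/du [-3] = 0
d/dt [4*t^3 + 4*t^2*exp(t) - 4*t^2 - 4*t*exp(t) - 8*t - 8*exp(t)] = 4*t^2*exp(t) + 12*t^2 + 4*t*exp(t) - 8*t - 12*exp(t) - 8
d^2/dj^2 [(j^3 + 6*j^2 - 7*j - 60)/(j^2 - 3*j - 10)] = 60*(j^3 + 3*j^2 + 21*j - 11)/(j^6 - 9*j^5 - 3*j^4 + 153*j^3 + 30*j^2 - 900*j - 1000)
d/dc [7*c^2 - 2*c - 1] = 14*c - 2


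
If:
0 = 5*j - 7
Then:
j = 7/5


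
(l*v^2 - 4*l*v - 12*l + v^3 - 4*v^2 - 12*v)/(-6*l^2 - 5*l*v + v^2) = (v^2 - 4*v - 12)/(-6*l + v)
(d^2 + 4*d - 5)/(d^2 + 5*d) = (d - 1)/d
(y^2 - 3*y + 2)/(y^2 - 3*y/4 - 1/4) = 4*(y - 2)/(4*y + 1)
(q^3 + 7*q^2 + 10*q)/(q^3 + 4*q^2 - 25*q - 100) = q*(q + 2)/(q^2 - q - 20)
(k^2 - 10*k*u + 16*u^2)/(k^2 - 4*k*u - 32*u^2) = (k - 2*u)/(k + 4*u)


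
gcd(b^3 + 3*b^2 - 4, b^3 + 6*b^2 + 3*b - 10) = b^2 + b - 2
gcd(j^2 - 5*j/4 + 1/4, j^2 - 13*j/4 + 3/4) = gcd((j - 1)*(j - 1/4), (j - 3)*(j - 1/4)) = j - 1/4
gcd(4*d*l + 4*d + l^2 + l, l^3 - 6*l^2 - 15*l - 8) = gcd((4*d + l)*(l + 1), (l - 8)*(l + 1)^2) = l + 1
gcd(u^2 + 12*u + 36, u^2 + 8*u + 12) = u + 6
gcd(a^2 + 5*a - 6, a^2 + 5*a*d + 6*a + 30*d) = a + 6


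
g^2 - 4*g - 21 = (g - 7)*(g + 3)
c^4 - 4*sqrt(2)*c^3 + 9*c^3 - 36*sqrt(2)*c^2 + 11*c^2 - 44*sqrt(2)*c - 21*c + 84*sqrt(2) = (c - 1)*(c + 3)*(c + 7)*(c - 4*sqrt(2))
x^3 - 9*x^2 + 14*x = x*(x - 7)*(x - 2)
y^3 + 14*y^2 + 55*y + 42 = (y + 1)*(y + 6)*(y + 7)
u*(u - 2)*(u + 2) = u^3 - 4*u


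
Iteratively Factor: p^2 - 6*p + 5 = (p - 1)*(p - 5)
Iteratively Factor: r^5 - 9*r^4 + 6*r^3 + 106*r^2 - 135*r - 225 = (r + 1)*(r^4 - 10*r^3 + 16*r^2 + 90*r - 225) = (r - 3)*(r + 1)*(r^3 - 7*r^2 - 5*r + 75) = (r - 5)*(r - 3)*(r + 1)*(r^2 - 2*r - 15) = (r - 5)*(r - 3)*(r + 1)*(r + 3)*(r - 5)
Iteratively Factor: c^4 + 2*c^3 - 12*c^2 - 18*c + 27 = (c + 3)*(c^3 - c^2 - 9*c + 9) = (c - 1)*(c + 3)*(c^2 - 9) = (c - 1)*(c + 3)^2*(c - 3)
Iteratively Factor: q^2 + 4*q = (q + 4)*(q)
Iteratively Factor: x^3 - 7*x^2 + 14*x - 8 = (x - 2)*(x^2 - 5*x + 4) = (x - 4)*(x - 2)*(x - 1)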